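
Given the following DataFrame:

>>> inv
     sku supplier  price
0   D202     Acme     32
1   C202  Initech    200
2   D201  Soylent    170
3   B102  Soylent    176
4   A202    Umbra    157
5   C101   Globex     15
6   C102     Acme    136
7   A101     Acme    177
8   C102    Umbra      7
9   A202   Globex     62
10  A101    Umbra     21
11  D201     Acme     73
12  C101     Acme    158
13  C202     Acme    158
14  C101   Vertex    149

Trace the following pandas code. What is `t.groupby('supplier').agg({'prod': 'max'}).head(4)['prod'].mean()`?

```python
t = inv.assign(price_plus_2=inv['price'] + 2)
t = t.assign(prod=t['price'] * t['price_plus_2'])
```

26844.75

add column price_plus_2 = inv['price'] + 2:
     sku supplier  price  price_plus_2
0   D202     Acme     32            34
1   C202  Initech    200           202
2   D201  Soylent    170           172
3   B102  Soylent    176           178
4   A202    Umbra    157           159
5   C101   Globex     15            17
6   C102     Acme    136           138
7   A101     Acme    177           179
8   C102    Umbra      7             9
9   A202   Globex     62            64
10  A101    Umbra     21            23
11  D201     Acme     73            75
12  C101     Acme    158           160
13  C202     Acme    158           160
14  C101   Vertex    149           151
add column prod = t['price'] * t['price_plus_2']:
     sku supplier  price  price_plus_2   prod
0   D202     Acme     32            34   1088
1   C202  Initech    200           202  40400
2   D201  Soylent    170           172  29240
3   B102  Soylent    176           178  31328
4   A202    Umbra    157           159  24963
5   C101   Globex     15            17    255
6   C102     Acme    136           138  18768
7   A101     Acme    177           179  31683
8   C102    Umbra      7             9     63
9   A202   Globex     62            64   3968
10  A101    Umbra     21            23    483
11  D201     Acme     73            75   5475
12  C101     Acme    158           160  25280
13  C202     Acme    158           160  25280
14  C101   Vertex    149           151  22499
group by supplier, max of prod:
           prod
supplier       
Acme      31683
Globex     3968
Initech   40400
Soylent   31328
Umbra     24963
Vertex    22499
take first 4 rows:
           prod
supplier       
Acme      31683
Globex     3968
Initech   40400
Soylent   31328
Then the mean of column 'prod': 26844.75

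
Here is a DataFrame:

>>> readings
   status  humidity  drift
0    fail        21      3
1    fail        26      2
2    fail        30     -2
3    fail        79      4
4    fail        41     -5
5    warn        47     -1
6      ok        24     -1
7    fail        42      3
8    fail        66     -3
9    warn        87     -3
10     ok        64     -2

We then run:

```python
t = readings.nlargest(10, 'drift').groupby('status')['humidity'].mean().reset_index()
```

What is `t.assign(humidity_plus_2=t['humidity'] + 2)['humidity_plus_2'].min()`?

take 10 rows with largest drift:
   status  humidity  drift
3    fail        79      4
0    fail        21      3
7    fail        42      3
1    fail        26      2
5    warn        47     -1
6      ok        24     -1
2    fail        30     -2
10     ok        64     -2
8    fail        66     -3
9    warn        87     -3
group by status, mean of humidity:
status
fail    44.0
ok      44.0
warn    67.0
Name: humidity, dtype: float64
reset_index():
  status  humidity
0   fail      44.0
1     ok      44.0
2   warn      67.0
add column humidity_plus_2 = t['humidity'] + 2:
  status  humidity  humidity_plus_2
0   fail      44.0             46.0
1     ok      44.0             46.0
2   warn      67.0             69.0

46.0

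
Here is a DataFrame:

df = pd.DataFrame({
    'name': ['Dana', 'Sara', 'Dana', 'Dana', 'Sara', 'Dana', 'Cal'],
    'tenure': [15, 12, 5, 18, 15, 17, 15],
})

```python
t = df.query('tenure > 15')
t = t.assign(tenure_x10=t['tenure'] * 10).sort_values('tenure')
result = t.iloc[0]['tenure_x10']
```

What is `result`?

170

filter rows where tenure > 15:
   name  tenure
3  Dana      18
5  Dana      17
add column tenure_x10 = t['tenure'] * 10:
   name  tenure  tenure_x10
3  Dana      18         180
5  Dana      17         170
sort by tenure:
   name  tenure  tenure_x10
5  Dana      17         170
3  Dana      18         180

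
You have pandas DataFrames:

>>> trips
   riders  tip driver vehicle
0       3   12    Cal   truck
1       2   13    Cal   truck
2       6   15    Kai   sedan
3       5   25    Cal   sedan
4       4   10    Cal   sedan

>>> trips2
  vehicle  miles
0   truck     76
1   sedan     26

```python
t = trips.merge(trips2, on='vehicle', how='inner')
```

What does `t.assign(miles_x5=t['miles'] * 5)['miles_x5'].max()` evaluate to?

merge on 'vehicle' (how='inner') → 5 rows:
   riders  tip driver vehicle  miles
0       3   12    Cal   truck     76
1       2   13    Cal   truck     76
2       6   15    Kai   sedan     26
3       5   25    Cal   sedan     26
4       4   10    Cal   sedan     26
add column miles_x5 = t['miles'] * 5:
   riders  tip driver vehicle  miles  miles_x5
0       3   12    Cal   truck     76       380
1       2   13    Cal   truck     76       380
2       6   15    Kai   sedan     26       130
3       5   25    Cal   sedan     26       130
4       4   10    Cal   sedan     26       130
Finally, max of column 'miles_x5' = 380.

380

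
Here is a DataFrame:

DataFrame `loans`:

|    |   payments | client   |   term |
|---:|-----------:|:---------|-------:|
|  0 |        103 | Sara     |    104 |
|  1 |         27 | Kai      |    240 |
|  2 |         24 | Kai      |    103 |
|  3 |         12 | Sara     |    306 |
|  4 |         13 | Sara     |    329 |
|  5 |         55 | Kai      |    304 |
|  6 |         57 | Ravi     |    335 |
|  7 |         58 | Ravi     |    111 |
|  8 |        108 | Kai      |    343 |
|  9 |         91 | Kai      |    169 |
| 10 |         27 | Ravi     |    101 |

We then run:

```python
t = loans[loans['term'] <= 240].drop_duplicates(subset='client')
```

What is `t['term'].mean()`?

151.666666667

filter rows where term <= 240:
    payments client  term
0        103   Sara   104
1         27    Kai   240
2         24    Kai   103
7         58   Ravi   111
9         91    Kai   169
10        27   Ravi   101
drop duplicate client (keep=first):
   payments client  term
0       103   Sara   104
1        27    Kai   240
7        58   Ravi   111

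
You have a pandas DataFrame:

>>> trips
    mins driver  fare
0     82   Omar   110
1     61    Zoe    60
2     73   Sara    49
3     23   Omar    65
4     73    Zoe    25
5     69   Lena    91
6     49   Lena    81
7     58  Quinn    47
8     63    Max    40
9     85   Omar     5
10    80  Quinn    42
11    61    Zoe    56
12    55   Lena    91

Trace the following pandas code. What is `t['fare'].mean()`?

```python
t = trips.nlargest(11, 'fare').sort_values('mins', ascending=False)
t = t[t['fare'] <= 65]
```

51.2857142857

take 11 rows with largest fare:
    mins driver  fare
0     82   Omar   110
5     69   Lena    91
12    55   Lena    91
6     49   Lena    81
3     23   Omar    65
1     61    Zoe    60
11    61    Zoe    56
2     73   Sara    49
7     58  Quinn    47
10    80  Quinn    42
8     63    Max    40
sort by mins descending:
    mins driver  fare
0     82   Omar   110
10    80  Quinn    42
2     73   Sara    49
5     69   Lena    91
8     63    Max    40
1     61    Zoe    60
11    61    Zoe    56
7     58  Quinn    47
12    55   Lena    91
6     49   Lena    81
3     23   Omar    65
filter rows where fare <= 65:
    mins driver  fare
10    80  Quinn    42
2     73   Sara    49
8     63    Max    40
1     61    Zoe    60
11    61    Zoe    56
7     58  Quinn    47
3     23   Omar    65
Taking the mean of column 'fare' gives 51.2857142857.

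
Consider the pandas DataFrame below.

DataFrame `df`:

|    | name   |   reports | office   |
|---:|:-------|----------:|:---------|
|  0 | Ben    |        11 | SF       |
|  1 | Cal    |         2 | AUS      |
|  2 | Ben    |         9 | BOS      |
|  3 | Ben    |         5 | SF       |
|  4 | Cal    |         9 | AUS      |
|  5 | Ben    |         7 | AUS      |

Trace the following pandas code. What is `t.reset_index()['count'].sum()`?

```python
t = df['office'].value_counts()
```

value_counts of office:
office
AUS    3
SF     2
BOS    1
Name: count, dtype: int64
reset_index():
  office  count
0    AUS      3
1     SF      2
2    BOS      1

6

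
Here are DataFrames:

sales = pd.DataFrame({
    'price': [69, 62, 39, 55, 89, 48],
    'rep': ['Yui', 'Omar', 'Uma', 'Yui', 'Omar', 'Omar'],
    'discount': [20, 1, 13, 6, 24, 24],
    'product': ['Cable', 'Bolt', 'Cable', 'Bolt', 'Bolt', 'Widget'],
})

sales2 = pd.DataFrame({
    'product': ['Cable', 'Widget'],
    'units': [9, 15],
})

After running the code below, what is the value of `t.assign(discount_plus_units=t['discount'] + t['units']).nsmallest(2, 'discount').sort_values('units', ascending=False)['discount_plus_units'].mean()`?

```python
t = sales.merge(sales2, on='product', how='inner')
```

merge on 'product' (how='inner') → 3 rows:
   price   rep  discount product  units
0     69   Yui        20   Cable      9
1     39   Uma        13   Cable      9
2     48  Omar        24  Widget     15
add column discount_plus_units = t['discount'] + t['units']:
   price   rep  discount product  units  discount_plus_units
0     69   Yui        20   Cable      9                   29
1     39   Uma        13   Cable      9                   22
2     48  Omar        24  Widget     15                   39
take 2 rows with smallest discount:
   price  rep  discount product  units  discount_plus_units
1     39  Uma        13   Cable      9                   22
0     69  Yui        20   Cable      9                   29
sort by units descending:
   price  rep  discount product  units  discount_plus_units
1     39  Uma        13   Cable      9                   22
0     69  Yui        20   Cable      9                   29
Reading off the mean of column 'discount_plus_units', we get 25.5.

25.5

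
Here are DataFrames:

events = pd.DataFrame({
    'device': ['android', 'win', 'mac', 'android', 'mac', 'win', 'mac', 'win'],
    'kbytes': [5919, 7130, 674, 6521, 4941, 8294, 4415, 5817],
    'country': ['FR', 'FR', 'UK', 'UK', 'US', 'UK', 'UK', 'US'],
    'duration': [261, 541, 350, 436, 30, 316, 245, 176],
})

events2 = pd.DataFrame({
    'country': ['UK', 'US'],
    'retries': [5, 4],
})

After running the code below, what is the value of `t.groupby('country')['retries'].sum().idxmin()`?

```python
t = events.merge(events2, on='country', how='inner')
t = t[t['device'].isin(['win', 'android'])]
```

merge on 'country' (how='inner') → 6 rows:
    device  kbytes country  duration  retries
0      mac     674      UK       350        5
1  android    6521      UK       436        5
2      mac    4941      US        30        4
3      win    8294      UK       316        5
4      mac    4415      UK       245        5
5      win    5817      US       176        4
filter rows where device in ['win', 'android']:
    device  kbytes country  duration  retries
1  android    6521      UK       436        5
3      win    8294      UK       316        5
5      win    5817      US       176        4
group by country, sum of retries:
country
UK    10
US     4
Name: retries, dtype: int64
The label with the smallest value is US.

US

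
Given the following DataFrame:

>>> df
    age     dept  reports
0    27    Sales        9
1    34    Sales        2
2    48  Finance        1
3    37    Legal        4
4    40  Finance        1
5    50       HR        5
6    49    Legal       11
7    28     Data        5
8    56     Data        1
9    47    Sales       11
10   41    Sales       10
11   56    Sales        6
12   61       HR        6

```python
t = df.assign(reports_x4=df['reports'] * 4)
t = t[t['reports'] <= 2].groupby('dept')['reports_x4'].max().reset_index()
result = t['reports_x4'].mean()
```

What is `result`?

add column reports_x4 = df['reports'] * 4:
    age     dept  reports  reports_x4
0    27    Sales        9          36
1    34    Sales        2           8
2    48  Finance        1           4
3    37    Legal        4          16
4    40  Finance        1           4
5    50       HR        5          20
6    49    Legal       11          44
7    28     Data        5          20
8    56     Data        1           4
9    47    Sales       11          44
10   41    Sales       10          40
11   56    Sales        6          24
12   61       HR        6          24
filter rows where reports <= 2:
   age     dept  reports  reports_x4
1   34    Sales        2           8
2   48  Finance        1           4
4   40  Finance        1           4
8   56     Data        1           4
group by dept, max of reports_x4:
dept
Data       4
Finance    4
Sales      8
Name: reports_x4, dtype: int64
reset_index():
      dept  reports_x4
0     Data           4
1  Finance           4
2    Sales           8

5.33333333333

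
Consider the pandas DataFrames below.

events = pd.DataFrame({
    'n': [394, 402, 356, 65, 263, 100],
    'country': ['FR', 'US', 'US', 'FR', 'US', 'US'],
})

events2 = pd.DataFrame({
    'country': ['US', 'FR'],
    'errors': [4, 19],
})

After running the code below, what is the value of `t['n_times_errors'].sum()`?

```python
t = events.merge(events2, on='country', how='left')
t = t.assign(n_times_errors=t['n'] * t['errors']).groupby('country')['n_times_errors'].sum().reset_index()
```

merge on 'country' (how='left') → 6 rows:
     n country  errors
0  394      FR      19
1  402      US       4
2  356      US       4
3   65      FR      19
4  263      US       4
5  100      US       4
add column n_times_errors = t['n'] * t['errors']:
     n country  errors  n_times_errors
0  394      FR      19            7486
1  402      US       4            1608
2  356      US       4            1424
3   65      FR      19            1235
4  263      US       4            1052
5  100      US       4             400
group by country, sum of n_times_errors:
country
FR    8721
US    4484
Name: n_times_errors, dtype: int64
reset_index():
  country  n_times_errors
0      FR            8721
1      US            4484
Finally, sum of column 'n_times_errors' = 13205.

13205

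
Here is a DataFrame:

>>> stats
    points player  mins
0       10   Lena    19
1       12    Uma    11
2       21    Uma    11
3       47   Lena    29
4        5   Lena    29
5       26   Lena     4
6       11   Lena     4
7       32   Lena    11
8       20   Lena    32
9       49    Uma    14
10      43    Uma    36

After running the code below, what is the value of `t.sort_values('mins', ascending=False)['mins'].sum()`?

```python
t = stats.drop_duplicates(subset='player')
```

drop duplicate player (keep=first):
   points player  mins
0      10   Lena    19
1      12    Uma    11
sort by mins descending:
   points player  mins
0      10   Lena    19
1      12    Uma    11
sum of column 'mins' → 30

30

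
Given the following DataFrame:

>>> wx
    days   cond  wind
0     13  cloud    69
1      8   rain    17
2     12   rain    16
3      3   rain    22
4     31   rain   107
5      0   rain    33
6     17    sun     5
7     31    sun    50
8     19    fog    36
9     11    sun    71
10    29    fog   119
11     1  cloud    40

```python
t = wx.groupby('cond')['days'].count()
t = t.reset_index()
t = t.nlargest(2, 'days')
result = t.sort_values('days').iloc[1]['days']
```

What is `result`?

5

group by cond, count of days:
cond
cloud    2
fog      2
rain     5
sun      3
Name: days, dtype: int64
reset_index():
    cond  days
0  cloud     2
1    fog     2
2   rain     5
3    sun     3
take 2 rows with largest days:
   cond  days
2  rain     5
3   sun     3
sort by days:
   cond  days
3   sun     3
2  rain     5
The value at position 1, column 'days' is 5.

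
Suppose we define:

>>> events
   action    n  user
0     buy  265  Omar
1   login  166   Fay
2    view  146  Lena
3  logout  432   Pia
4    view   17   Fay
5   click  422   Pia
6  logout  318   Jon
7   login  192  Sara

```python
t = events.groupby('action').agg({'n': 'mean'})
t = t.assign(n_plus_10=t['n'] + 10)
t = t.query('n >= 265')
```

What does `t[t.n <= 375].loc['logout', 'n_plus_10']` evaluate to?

385.0

group by action, mean of n:
            n
action       
buy     265.0
click   422.0
login   179.0
logout  375.0
view     81.5
add column n_plus_10 = t['n'] + 10:
            n  n_plus_10
action                  
buy     265.0      275.0
click   422.0      432.0
login   179.0      189.0
logout  375.0      385.0
view     81.5       91.5
filter rows where n >= 265:
            n  n_plus_10
action                  
buy     265.0      275.0
click   422.0      432.0
logout  375.0      385.0
filter rows where n <= 375:
            n  n_plus_10
action                  
buy     265.0      275.0
logout  375.0      385.0
Then the value at row 'logout', column 'n_plus_10': 385.0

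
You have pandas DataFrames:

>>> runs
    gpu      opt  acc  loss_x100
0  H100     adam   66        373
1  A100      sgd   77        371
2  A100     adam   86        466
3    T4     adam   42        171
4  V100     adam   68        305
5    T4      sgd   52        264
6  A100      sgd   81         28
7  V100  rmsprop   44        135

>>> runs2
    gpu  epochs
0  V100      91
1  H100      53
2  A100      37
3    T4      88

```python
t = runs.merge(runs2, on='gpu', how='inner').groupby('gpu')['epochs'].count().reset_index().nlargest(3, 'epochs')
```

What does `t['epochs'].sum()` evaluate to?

7

merge on 'gpu' (how='inner') → 8 rows:
    gpu      opt  acc  loss_x100  epochs
0  H100     adam   66        373      53
1  A100      sgd   77        371      37
2  A100     adam   86        466      37
3    T4     adam   42        171      88
4  V100     adam   68        305      91
5    T4      sgd   52        264      88
6  A100      sgd   81         28      37
7  V100  rmsprop   44        135      91
group by gpu, count of epochs:
gpu
A100    3
H100    1
T4      2
V100    2
Name: epochs, dtype: int64
reset_index():
    gpu  epochs
0  A100       3
1  H100       1
2    T4       2
3  V100       2
take 3 rows with largest epochs:
    gpu  epochs
0  A100       3
2    T4       2
3  V100       2
Finally, sum of column 'epochs' = 7.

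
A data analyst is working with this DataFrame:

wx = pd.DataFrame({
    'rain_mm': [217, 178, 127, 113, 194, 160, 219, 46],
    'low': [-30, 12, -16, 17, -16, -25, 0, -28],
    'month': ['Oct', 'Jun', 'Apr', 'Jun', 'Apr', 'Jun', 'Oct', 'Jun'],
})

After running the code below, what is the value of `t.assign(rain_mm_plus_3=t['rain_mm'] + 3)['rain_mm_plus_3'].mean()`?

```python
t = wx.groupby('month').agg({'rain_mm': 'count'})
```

5.66666666667

group by month, count of rain_mm:
       rain_mm
month         
Apr          2
Jun          4
Oct          2
add column rain_mm_plus_3 = t['rain_mm'] + 3:
       rain_mm  rain_mm_plus_3
month                         
Apr          2               5
Jun          4               7
Oct          2               5
Then the mean of column 'rain_mm_plus_3': 5.66666666667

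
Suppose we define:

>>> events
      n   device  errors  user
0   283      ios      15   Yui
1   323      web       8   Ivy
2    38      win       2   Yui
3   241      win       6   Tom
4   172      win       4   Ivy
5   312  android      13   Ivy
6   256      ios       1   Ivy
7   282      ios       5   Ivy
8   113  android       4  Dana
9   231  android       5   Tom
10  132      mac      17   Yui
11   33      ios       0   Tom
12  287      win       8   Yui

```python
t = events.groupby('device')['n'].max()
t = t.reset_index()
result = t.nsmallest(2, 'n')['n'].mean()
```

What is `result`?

group by device, max of n:
device
android    312
ios        283
mac        132
web        323
win        287
Name: n, dtype: int64
reset_index():
    device    n
0  android  312
1      ios  283
2      mac  132
3      web  323
4      win  287
take 2 rows with smallest n:
  device    n
2    mac  132
1    ios  283
Finally, mean of column 'n' = 207.5.

207.5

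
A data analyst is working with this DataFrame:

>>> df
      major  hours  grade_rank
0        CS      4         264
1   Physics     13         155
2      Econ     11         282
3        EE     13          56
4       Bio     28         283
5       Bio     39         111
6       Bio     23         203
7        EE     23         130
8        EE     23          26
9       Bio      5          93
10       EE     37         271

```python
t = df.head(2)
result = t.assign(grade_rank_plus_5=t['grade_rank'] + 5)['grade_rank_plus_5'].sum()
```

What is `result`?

take first 2 rows:
     major  hours  grade_rank
0       CS      4         264
1  Physics     13         155
add column grade_rank_plus_5 = t['grade_rank'] + 5:
     major  hours  grade_rank  grade_rank_plus_5
0       CS      4         264                269
1  Physics     13         155                160
Taking the sum of column 'grade_rank_plus_5' gives 429.

429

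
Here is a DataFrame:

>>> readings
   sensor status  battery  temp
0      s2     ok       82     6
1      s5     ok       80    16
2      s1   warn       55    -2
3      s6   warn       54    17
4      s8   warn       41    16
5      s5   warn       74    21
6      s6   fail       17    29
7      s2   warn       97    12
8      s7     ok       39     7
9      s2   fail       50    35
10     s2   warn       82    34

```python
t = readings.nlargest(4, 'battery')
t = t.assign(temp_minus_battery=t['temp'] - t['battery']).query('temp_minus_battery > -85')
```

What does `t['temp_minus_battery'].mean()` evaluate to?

-62.6666666667

take 4 rows with largest battery:
   sensor status  battery  temp
7      s2   warn       97    12
0      s2     ok       82     6
10     s2   warn       82    34
1      s5     ok       80    16
add column temp_minus_battery = t['temp'] - t['battery']:
   sensor status  battery  temp  temp_minus_battery
7      s2   warn       97    12                 -85
0      s2     ok       82     6                 -76
10     s2   warn       82    34                 -48
1      s5     ok       80    16                 -64
filter rows where temp_minus_battery > -85:
   sensor status  battery  temp  temp_minus_battery
0      s2     ok       82     6                 -76
10     s2   warn       82    34                 -48
1      s5     ok       80    16                 -64
Then the mean of column 'temp_minus_battery': -62.6666666667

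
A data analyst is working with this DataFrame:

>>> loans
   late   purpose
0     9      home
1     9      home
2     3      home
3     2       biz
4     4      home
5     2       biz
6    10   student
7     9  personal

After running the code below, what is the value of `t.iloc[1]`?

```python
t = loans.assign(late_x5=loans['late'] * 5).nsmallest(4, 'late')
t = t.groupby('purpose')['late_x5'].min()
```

15

add column late_x5 = loans['late'] * 5:
   late   purpose  late_x5
0     9      home       45
1     9      home       45
2     3      home       15
3     2       biz       10
4     4      home       20
5     2       biz       10
6    10   student       50
7     9  personal       45
take 4 rows with smallest late:
   late purpose  late_x5
3     2     biz       10
5     2     biz       10
2     3    home       15
4     4    home       20
group by purpose, min of late_x5:
purpose
biz     10
home    15
Name: late_x5, dtype: int64
Reading off the value at position 1, we get 15.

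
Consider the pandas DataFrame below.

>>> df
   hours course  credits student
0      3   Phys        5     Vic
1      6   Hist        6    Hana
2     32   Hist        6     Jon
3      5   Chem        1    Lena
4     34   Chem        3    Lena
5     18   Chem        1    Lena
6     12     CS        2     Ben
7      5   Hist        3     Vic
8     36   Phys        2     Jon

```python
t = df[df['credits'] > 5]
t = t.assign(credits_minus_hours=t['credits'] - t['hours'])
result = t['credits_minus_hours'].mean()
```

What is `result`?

-13.0

filter rows where credits > 5:
   hours course  credits student
1      6   Hist        6    Hana
2     32   Hist        6     Jon
add column credits_minus_hours = t['credits'] - t['hours']:
   hours course  credits student  credits_minus_hours
1      6   Hist        6    Hana                    0
2     32   Hist        6     Jon                  -26
So mean() = -13.0.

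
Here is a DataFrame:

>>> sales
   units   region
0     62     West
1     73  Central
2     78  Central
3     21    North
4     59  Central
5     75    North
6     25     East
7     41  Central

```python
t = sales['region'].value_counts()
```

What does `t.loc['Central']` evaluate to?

4

value_counts of region:
region
Central    4
North      2
West       1
East       1
Name: count, dtype: int64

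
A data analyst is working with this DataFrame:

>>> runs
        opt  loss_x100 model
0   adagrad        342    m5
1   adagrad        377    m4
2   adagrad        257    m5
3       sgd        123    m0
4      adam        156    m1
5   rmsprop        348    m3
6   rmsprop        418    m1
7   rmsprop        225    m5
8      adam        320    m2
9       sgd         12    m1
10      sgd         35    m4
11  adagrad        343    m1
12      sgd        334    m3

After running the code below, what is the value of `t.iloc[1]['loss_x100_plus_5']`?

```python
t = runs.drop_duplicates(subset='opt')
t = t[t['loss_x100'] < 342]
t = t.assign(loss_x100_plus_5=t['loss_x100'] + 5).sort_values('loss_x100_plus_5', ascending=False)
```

drop duplicate opt (keep=first):
       opt  loss_x100 model
0  adagrad        342    m5
3      sgd        123    m0
4     adam        156    m1
5  rmsprop        348    m3
filter rows where loss_x100 < 342:
    opt  loss_x100 model
3   sgd        123    m0
4  adam        156    m1
add column loss_x100_plus_5 = t['loss_x100'] + 5:
    opt  loss_x100 model  loss_x100_plus_5
3   sgd        123    m0               128
4  adam        156    m1               161
sort by loss_x100_plus_5 descending:
    opt  loss_x100 model  loss_x100_plus_5
4  adam        156    m1               161
3   sgd        123    m0               128
So iloc[1]['loss_x100_plus_5'] = 128.

128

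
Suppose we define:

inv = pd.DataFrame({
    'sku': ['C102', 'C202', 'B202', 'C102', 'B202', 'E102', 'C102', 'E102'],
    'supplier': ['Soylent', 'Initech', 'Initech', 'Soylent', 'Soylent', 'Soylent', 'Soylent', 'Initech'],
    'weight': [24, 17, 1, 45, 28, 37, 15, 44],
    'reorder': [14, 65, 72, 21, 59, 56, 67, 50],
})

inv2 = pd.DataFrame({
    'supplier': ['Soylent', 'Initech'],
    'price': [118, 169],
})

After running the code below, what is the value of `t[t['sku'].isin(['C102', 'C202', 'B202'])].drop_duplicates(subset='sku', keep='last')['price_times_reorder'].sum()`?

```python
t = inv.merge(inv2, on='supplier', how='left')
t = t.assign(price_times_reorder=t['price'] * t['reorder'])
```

25853

merge on 'supplier' (how='left') → 8 rows:
    sku supplier  weight  reorder  price
0  C102  Soylent      24       14    118
1  C202  Initech      17       65    169
2  B202  Initech       1       72    169
3  C102  Soylent      45       21    118
4  B202  Soylent      28       59    118
5  E102  Soylent      37       56    118
6  C102  Soylent      15       67    118
7  E102  Initech      44       50    169
add column price_times_reorder = t['price'] * t['reorder']:
    sku supplier  weight  reorder  price  price_times_reorder
0  C102  Soylent      24       14    118                 1652
1  C202  Initech      17       65    169                10985
2  B202  Initech       1       72    169                12168
3  C102  Soylent      45       21    118                 2478
4  B202  Soylent      28       59    118                 6962
5  E102  Soylent      37       56    118                 6608
6  C102  Soylent      15       67    118                 7906
7  E102  Initech      44       50    169                 8450
filter rows where sku in ['C102', 'C202', 'B202']:
    sku supplier  weight  reorder  price  price_times_reorder
0  C102  Soylent      24       14    118                 1652
1  C202  Initech      17       65    169                10985
2  B202  Initech       1       72    169                12168
3  C102  Soylent      45       21    118                 2478
4  B202  Soylent      28       59    118                 6962
6  C102  Soylent      15       67    118                 7906
drop duplicate sku (keep=last):
    sku supplier  weight  reorder  price  price_times_reorder
1  C202  Initech      17       65    169                10985
4  B202  Soylent      28       59    118                 6962
6  C102  Soylent      15       67    118                 7906
Finally, sum of column 'price_times_reorder' = 25853.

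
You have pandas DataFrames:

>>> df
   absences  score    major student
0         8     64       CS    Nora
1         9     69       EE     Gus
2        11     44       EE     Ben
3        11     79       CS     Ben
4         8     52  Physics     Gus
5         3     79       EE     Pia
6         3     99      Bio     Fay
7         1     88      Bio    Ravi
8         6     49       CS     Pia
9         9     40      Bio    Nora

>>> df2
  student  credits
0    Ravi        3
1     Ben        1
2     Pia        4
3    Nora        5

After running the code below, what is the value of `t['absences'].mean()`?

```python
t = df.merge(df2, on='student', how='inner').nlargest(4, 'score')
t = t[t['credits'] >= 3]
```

merge on 'student' (how='inner') → 7 rows:
   absences  score major student  credits
0         8     64    CS    Nora        5
1        11     44    EE     Ben        1
2        11     79    CS     Ben        1
3         3     79    EE     Pia        4
4         1     88   Bio    Ravi        3
5         6     49    CS     Pia        4
6         9     40   Bio    Nora        5
take 4 rows with largest score:
   absences  score major student  credits
4         1     88   Bio    Ravi        3
2        11     79    CS     Ben        1
3         3     79    EE     Pia        4
0         8     64    CS    Nora        5
filter rows where credits >= 3:
   absences  score major student  credits
4         1     88   Bio    Ravi        3
3         3     79    EE     Pia        4
0         8     64    CS    Nora        5

4.0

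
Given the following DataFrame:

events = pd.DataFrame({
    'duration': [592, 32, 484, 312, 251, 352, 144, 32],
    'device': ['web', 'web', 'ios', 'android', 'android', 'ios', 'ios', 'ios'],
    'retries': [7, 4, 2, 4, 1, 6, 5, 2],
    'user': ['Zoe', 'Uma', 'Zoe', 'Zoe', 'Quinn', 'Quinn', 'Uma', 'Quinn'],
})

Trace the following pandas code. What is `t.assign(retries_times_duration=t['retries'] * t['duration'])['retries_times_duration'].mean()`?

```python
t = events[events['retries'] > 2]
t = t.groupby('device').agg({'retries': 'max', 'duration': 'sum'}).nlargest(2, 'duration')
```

3672.0

filter rows where retries > 2:
   duration   device  retries   user
0       592      web        7    Zoe
1        32      web        4    Uma
3       312  android        4    Zoe
5       352      ios        6  Quinn
6       144      ios        5    Uma
group by device: max(retries), sum(duration):
         retries  duration
device                    
android        4       312
ios            6       496
web            7       624
take 2 rows with largest duration:
        retries  duration
device                   
web           7       624
ios           6       496
add column retries_times_duration = t['retries'] * t['duration']:
        retries  duration  retries_times_duration
device                                           
web           7       624                    4368
ios           6       496                    2976
mean of column 'retries_times_duration' → 3672.0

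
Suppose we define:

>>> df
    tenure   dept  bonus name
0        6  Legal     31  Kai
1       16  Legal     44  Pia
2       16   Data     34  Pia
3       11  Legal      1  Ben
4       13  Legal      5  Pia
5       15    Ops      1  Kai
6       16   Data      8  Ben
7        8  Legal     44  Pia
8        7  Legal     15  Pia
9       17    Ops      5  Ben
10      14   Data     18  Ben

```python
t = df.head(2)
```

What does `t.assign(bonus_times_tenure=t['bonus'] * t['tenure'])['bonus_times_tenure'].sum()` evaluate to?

take first 2 rows:
   tenure   dept  bonus name
0       6  Legal     31  Kai
1      16  Legal     44  Pia
add column bonus_times_tenure = t['bonus'] * t['tenure']:
   tenure   dept  bonus name  bonus_times_tenure
0       6  Legal     31  Kai                 186
1      16  Legal     44  Pia                 704
The sum of column 'bonus_times_tenure' is 890.

890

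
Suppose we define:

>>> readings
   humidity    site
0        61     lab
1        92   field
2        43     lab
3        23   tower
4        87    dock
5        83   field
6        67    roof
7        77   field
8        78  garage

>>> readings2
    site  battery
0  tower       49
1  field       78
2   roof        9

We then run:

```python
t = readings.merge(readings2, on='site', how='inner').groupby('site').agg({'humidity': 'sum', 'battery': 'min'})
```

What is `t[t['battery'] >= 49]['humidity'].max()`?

merge on 'site' (how='inner') → 5 rows:
   humidity   site  battery
0        92  field       78
1        23  tower       49
2        83  field       78
3        67   roof        9
4        77  field       78
group by site: sum(humidity), min(battery):
       humidity  battery
site                    
field       252       78
roof         67        9
tower        23       49
filter rows where battery >= 49:
       humidity  battery
site                    
field       252       78
tower        23       49

252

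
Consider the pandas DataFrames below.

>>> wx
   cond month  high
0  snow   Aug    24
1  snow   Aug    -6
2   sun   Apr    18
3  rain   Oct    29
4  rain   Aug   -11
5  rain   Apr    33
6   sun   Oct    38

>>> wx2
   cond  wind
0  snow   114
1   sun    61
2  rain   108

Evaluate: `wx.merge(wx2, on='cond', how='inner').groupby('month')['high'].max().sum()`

95

merge on 'cond' (how='inner') → 7 rows:
   cond month  high  wind
0  snow   Aug    24   114
1  snow   Aug    -6   114
2   sun   Apr    18    61
3  rain   Oct    29   108
4  rain   Aug   -11   108
5  rain   Apr    33   108
6   sun   Oct    38    61
group by month, max of high:
month
Apr    33
Aug    24
Oct    38
Name: high, dtype: int64
The sum of the resulting series is 95.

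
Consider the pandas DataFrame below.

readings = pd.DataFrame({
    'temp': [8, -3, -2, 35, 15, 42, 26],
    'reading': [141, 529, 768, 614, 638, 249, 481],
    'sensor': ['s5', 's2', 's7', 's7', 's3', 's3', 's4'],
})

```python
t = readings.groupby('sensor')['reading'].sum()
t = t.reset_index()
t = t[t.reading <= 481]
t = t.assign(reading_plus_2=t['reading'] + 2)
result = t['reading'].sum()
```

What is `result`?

622

group by sensor, sum of reading:
sensor
s2     529
s3     887
s4     481
s5     141
s7    1382
Name: reading, dtype: int64
reset_index():
  sensor  reading
0     s2      529
1     s3      887
2     s4      481
3     s5      141
4     s7     1382
filter rows where reading <= 481:
  sensor  reading
2     s4      481
3     s5      141
add column reading_plus_2 = t['reading'] + 2:
  sensor  reading  reading_plus_2
2     s4      481             483
3     s5      141             143
Reading off the sum of column 'reading', we get 622.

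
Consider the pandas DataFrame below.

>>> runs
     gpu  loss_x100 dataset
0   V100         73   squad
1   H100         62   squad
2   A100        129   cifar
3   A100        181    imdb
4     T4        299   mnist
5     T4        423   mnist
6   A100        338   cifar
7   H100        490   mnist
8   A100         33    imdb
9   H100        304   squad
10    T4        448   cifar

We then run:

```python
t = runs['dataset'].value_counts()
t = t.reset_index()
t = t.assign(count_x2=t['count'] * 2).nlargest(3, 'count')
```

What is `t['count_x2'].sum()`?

18

value_counts of dataset:
dataset
squad    3
cifar    3
mnist    3
imdb     2
Name: count, dtype: int64
reset_index():
  dataset  count
0   squad      3
1   cifar      3
2   mnist      3
3    imdb      2
add column count_x2 = t['count'] * 2:
  dataset  count  count_x2
0   squad      3         6
1   cifar      3         6
2   mnist      3         6
3    imdb      2         4
take 3 rows with largest count:
  dataset  count  count_x2
0   squad      3         6
1   cifar      3         6
2   mnist      3         6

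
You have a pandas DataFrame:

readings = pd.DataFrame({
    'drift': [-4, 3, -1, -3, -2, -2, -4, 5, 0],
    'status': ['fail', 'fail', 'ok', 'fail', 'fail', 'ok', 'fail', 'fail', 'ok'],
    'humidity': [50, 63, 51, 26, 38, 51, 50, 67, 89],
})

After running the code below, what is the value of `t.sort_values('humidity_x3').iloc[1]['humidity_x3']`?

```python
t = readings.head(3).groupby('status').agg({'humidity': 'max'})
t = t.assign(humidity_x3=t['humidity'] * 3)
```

take first 3 rows:
   drift status  humidity
0     -4   fail        50
1      3   fail        63
2     -1     ok        51
group by status, max of humidity:
        humidity
status          
fail          63
ok            51
add column humidity_x3 = t['humidity'] * 3:
        humidity  humidity_x3
status                       
fail          63          189
ok            51          153
sort by humidity_x3:
        humidity  humidity_x3
status                       
ok            51          153
fail          63          189
value at position 1, column 'humidity_x3' → 189

189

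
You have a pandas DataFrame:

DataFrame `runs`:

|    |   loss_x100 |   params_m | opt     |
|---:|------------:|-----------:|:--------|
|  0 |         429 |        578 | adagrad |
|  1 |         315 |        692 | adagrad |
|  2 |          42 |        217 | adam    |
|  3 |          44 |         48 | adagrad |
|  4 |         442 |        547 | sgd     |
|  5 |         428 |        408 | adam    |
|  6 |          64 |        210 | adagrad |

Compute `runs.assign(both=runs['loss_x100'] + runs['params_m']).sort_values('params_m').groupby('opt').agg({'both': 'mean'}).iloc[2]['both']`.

add column both = runs['loss_x100'] + runs['params_m']:
   loss_x100  params_m      opt  both
0        429       578  adagrad  1007
1        315       692  adagrad  1007
2         42       217     adam   259
3         44        48  adagrad    92
4        442       547      sgd   989
5        428       408     adam   836
6         64       210  adagrad   274
sort by params_m:
   loss_x100  params_m      opt  both
3         44        48  adagrad    92
6         64       210  adagrad   274
2         42       217     adam   259
5        428       408     adam   836
4        442       547      sgd   989
0        429       578  adagrad  1007
1        315       692  adagrad  1007
group by opt, mean of both:
          both
opt           
adagrad  595.0
adam     547.5
sgd      989.0

989.0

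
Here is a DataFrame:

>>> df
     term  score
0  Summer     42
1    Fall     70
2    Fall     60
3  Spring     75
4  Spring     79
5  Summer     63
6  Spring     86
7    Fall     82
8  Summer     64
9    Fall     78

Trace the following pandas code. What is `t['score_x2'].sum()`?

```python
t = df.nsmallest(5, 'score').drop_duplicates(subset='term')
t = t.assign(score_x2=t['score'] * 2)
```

take 5 rows with smallest score:
     term  score
0  Summer     42
2    Fall     60
5  Summer     63
8  Summer     64
1    Fall     70
drop duplicate term (keep=first):
     term  score
0  Summer     42
2    Fall     60
add column score_x2 = t['score'] * 2:
     term  score  score_x2
0  Summer     42        84
2    Fall     60       120
Reading off the sum of column 'score_x2', we get 204.

204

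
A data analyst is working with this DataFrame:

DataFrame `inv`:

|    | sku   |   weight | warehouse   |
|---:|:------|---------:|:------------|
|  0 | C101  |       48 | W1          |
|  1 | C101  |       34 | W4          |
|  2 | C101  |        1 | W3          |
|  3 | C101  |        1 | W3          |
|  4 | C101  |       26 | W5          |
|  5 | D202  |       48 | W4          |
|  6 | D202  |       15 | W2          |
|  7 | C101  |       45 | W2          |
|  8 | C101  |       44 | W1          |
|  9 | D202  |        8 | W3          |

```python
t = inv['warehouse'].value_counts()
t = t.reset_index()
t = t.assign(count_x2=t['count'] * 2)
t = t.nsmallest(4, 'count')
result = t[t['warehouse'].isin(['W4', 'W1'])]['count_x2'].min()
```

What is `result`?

value_counts of warehouse:
warehouse
W3    3
W1    2
W4    2
W2    2
W5    1
Name: count, dtype: int64
reset_index():
  warehouse  count
0        W3      3
1        W1      2
2        W4      2
3        W2      2
4        W5      1
add column count_x2 = t['count'] * 2:
  warehouse  count  count_x2
0        W3      3         6
1        W1      2         4
2        W4      2         4
3        W2      2         4
4        W5      1         2
take 4 rows with smallest count:
  warehouse  count  count_x2
4        W5      1         2
1        W1      2         4
2        W4      2         4
3        W2      2         4
filter rows where warehouse in ['W4', 'W1']:
  warehouse  count  count_x2
1        W1      2         4
2        W4      2         4

4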